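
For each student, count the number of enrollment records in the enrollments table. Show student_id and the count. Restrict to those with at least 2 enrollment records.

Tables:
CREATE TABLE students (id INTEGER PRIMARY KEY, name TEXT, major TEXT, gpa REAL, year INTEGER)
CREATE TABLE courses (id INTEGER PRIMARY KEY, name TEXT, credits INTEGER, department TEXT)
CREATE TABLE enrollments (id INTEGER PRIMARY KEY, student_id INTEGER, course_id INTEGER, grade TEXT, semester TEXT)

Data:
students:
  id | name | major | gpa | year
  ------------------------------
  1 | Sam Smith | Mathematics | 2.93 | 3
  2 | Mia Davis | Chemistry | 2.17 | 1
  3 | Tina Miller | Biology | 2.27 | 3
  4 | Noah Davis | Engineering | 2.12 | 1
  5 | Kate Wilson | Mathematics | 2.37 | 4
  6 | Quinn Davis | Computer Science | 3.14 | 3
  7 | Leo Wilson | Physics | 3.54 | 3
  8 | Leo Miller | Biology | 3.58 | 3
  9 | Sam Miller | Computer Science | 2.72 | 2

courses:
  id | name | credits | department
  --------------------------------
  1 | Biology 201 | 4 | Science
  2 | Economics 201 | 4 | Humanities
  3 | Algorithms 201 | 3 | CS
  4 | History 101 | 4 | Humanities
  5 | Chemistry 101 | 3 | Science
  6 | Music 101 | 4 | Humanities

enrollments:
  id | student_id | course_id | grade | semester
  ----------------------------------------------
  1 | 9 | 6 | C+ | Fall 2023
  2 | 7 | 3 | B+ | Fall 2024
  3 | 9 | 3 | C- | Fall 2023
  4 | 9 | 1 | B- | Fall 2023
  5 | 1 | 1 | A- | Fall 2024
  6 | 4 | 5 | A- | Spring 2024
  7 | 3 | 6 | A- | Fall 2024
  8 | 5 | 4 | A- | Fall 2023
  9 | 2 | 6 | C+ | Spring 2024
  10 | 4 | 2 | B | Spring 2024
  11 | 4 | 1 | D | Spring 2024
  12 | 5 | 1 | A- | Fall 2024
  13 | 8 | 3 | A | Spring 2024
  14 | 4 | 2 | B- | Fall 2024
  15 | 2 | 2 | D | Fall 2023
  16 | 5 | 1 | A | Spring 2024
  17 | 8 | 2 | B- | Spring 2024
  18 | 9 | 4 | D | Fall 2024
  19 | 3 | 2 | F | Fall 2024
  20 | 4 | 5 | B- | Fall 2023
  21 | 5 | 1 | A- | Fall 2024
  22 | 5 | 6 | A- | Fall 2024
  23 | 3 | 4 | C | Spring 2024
SELECT student_id, COUNT(*) AS enrollment_count FROM enrollments GROUP BY student_id HAVING COUNT(*) >= 2

Execution result:
student_id | enrollment_count
2 | 2
3 | 3
4 | 5
5 | 5
8 | 2
9 | 4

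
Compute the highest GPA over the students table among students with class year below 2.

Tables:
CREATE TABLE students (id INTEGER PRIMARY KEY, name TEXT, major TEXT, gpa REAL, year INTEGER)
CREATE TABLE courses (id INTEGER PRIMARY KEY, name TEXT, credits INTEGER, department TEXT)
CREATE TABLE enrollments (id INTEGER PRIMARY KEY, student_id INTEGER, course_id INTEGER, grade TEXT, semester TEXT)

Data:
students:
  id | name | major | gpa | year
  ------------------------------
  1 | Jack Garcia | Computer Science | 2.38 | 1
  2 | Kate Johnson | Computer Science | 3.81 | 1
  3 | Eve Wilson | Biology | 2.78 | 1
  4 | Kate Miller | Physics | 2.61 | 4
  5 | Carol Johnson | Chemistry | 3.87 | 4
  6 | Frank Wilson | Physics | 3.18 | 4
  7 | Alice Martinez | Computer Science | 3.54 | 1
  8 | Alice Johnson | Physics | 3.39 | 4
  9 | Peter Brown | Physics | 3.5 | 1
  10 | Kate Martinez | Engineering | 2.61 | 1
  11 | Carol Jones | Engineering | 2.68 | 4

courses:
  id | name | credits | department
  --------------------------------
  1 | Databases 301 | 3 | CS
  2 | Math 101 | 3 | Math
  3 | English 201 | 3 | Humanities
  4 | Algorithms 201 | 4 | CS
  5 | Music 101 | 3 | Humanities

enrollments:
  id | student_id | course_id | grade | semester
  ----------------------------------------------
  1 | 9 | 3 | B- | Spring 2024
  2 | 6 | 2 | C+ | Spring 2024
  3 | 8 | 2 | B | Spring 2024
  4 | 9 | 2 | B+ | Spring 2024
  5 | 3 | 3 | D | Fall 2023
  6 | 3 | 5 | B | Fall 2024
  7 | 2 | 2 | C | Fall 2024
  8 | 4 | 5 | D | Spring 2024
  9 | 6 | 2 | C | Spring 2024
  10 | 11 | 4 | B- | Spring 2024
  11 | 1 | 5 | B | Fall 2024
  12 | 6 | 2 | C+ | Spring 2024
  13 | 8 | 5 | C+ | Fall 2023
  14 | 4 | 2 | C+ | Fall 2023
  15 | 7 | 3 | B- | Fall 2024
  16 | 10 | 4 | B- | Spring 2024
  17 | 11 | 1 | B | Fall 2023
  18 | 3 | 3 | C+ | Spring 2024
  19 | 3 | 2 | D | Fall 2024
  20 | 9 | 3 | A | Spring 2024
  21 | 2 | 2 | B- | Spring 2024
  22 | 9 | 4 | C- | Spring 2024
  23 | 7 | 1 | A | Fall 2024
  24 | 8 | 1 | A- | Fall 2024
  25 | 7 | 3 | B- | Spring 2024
SELECT MAX(gpa) FROM students WHERE year < 2

Execution result:
3.81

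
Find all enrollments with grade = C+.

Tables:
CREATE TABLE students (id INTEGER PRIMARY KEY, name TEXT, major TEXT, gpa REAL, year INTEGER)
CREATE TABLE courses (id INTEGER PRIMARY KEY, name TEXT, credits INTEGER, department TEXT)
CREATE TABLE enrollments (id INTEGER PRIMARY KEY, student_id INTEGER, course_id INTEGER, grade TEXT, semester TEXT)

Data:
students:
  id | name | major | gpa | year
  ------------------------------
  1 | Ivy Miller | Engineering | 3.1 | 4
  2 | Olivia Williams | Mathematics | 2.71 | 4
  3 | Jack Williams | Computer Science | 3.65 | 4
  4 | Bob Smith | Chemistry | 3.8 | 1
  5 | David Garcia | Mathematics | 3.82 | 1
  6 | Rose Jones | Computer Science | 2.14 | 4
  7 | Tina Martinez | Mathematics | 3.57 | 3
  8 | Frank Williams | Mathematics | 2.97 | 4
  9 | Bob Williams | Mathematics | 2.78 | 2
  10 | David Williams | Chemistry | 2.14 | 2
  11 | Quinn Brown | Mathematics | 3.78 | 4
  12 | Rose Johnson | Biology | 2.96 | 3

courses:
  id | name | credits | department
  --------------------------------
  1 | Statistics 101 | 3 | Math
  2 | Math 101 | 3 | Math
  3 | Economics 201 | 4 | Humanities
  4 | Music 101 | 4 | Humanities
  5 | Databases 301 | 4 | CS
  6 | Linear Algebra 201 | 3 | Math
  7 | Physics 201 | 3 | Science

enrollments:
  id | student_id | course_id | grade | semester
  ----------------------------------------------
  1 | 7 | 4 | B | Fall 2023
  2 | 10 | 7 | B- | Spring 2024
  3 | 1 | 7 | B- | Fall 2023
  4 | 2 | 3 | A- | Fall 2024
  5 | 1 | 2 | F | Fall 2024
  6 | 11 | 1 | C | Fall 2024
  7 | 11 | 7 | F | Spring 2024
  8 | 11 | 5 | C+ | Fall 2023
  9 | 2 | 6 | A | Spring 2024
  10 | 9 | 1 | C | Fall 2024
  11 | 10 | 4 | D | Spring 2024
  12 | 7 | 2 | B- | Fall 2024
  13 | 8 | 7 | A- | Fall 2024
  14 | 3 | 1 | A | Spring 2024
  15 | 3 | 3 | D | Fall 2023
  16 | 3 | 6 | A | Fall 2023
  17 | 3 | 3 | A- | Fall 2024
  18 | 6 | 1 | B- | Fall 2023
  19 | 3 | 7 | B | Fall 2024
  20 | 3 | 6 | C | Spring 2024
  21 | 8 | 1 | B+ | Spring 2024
SELECT id, grade FROM enrollments WHERE grade = 'C+'

Execution result:
id | grade
8 | C+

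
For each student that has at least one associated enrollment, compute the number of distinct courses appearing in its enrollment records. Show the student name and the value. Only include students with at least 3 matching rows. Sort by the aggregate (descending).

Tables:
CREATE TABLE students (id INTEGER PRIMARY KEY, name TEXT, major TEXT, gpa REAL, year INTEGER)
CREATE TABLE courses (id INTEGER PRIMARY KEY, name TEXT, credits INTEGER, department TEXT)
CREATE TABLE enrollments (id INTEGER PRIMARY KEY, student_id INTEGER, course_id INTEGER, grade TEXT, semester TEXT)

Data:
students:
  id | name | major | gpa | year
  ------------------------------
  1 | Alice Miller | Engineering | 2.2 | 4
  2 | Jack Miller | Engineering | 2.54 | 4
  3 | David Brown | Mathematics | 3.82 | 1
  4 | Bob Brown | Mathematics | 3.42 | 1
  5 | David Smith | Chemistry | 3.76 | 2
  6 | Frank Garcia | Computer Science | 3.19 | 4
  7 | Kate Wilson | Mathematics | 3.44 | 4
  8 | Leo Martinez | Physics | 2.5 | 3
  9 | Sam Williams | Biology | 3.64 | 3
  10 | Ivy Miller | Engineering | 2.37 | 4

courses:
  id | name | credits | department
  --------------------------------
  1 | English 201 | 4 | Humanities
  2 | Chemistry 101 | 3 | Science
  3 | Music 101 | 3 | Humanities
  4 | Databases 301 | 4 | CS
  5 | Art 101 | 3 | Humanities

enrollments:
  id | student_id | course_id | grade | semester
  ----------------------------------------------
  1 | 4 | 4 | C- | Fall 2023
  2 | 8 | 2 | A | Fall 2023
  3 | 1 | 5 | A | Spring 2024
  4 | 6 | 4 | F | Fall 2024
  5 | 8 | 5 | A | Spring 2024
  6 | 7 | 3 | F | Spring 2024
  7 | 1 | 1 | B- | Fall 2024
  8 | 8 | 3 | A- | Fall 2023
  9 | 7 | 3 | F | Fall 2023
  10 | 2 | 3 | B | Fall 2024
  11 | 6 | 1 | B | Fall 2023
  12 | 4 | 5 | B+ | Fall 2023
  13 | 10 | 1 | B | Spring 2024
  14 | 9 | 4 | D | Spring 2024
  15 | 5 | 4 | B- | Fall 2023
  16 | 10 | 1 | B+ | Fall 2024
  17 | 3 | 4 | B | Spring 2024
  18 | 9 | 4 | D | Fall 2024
SELECT p.name, COUNT(DISTINCT c.course_id) AS distinct_course_count FROM enrollments c JOIN students p ON c.student_id = p.id GROUP BY p.id, p.name HAVING COUNT(*) >= 3 ORDER BY distinct_course_count DESC

Execution result:
name | distinct_course_count
Leo Martinez | 3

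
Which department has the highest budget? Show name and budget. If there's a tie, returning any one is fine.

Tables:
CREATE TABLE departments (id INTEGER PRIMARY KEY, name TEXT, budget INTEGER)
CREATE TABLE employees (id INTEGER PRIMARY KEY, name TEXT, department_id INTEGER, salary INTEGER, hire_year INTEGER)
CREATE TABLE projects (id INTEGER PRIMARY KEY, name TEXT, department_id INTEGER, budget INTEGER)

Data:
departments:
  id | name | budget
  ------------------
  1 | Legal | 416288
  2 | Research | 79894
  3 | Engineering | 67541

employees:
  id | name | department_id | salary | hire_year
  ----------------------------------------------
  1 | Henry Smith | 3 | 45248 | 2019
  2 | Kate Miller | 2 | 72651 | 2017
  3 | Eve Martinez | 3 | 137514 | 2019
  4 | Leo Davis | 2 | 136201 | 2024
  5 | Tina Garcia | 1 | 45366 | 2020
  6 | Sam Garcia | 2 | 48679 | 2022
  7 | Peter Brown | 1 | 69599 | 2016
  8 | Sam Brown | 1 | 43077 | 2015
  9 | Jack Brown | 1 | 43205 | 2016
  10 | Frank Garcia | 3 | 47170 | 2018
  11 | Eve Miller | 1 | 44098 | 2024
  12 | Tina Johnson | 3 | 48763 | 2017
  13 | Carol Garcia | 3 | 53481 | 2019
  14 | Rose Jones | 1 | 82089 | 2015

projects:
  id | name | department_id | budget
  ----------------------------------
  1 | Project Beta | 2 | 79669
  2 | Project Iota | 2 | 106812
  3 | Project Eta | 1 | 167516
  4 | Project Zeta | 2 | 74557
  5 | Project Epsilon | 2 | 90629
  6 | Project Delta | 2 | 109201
SELECT name, budget FROM departments ORDER BY budget DESC LIMIT 1

Execution result:
name | budget
Legal | 416288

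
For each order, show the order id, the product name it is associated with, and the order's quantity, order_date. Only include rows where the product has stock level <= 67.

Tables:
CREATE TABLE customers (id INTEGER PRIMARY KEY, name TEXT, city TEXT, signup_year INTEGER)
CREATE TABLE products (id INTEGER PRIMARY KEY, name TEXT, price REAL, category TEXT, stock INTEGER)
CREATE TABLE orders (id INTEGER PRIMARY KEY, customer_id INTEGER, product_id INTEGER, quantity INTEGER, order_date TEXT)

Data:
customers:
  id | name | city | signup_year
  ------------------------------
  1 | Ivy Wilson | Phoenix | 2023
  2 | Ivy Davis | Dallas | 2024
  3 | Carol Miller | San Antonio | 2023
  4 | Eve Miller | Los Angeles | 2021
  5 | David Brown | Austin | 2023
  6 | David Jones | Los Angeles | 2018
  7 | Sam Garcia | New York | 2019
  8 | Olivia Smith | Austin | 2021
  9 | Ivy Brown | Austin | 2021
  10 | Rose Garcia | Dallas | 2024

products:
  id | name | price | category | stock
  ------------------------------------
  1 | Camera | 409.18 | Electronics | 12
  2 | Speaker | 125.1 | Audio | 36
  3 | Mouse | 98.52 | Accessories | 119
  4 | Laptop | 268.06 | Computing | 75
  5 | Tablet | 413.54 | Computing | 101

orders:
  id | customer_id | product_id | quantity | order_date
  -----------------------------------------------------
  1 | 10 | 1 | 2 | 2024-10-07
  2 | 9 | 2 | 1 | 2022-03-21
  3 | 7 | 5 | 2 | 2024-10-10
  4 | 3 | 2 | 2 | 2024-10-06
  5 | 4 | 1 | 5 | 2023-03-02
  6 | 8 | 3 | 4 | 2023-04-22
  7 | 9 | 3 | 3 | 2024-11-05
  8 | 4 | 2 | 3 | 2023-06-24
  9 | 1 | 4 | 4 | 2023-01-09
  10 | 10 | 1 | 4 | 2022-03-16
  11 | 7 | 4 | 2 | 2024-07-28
SELECT c.id, p.name AS product, c.quantity, c.order_date FROM orders c JOIN products p ON c.product_id = p.id WHERE p.stock <= 67

Execution result:
id | product | quantity | order_date
1 | Camera | 2 | 2024-10-07
2 | Speaker | 1 | 2022-03-21
4 | Speaker | 2 | 2024-10-06
5 | Camera | 5 | 2023-03-02
8 | Speaker | 3 | 2023-06-24
10 | Camera | 4 | 2022-03-16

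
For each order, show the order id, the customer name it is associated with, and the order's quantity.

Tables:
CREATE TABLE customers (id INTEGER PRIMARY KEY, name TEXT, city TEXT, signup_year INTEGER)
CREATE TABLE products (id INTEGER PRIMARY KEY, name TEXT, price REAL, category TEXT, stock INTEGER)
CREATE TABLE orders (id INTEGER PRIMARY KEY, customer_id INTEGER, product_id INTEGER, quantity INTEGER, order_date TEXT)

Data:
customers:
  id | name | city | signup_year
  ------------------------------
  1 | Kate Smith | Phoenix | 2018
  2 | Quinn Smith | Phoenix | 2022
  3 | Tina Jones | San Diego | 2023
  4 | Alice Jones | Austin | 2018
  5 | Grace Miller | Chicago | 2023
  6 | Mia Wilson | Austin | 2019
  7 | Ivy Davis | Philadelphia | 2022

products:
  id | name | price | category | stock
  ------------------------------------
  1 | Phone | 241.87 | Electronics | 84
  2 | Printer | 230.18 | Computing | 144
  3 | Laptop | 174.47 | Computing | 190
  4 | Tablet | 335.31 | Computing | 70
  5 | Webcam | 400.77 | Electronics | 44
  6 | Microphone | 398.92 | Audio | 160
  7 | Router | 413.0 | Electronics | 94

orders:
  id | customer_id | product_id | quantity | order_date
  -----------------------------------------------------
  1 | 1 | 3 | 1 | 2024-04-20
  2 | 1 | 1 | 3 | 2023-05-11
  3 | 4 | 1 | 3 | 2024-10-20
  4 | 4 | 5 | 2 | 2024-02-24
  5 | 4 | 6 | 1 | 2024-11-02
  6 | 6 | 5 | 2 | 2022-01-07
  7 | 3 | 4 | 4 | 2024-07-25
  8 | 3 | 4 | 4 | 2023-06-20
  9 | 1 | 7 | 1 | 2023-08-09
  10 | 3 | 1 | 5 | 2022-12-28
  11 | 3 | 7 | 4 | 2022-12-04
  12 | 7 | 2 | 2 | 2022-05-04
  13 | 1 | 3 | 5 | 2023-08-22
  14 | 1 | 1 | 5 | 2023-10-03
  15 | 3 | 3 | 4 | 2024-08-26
SELECT c.id, p.name AS customer, c.quantity FROM orders c JOIN customers p ON c.customer_id = p.id

Execution result:
id | customer | quantity
1 | Kate Smith | 1
2 | Kate Smith | 3
3 | Alice Jones | 3
4 | Alice Jones | 2
5 | Alice Jones | 1
6 | Mia Wilson | 2
7 | Tina Jones | 4
8 | Tina Jones | 4
9 | Kate Smith | 1
10 | Tina Jones | 5
11 | Tina Jones | 4
12 | Ivy Davis | 2
13 | Kate Smith | 5
14 | Kate Smith | 5
15 | Tina Jones | 4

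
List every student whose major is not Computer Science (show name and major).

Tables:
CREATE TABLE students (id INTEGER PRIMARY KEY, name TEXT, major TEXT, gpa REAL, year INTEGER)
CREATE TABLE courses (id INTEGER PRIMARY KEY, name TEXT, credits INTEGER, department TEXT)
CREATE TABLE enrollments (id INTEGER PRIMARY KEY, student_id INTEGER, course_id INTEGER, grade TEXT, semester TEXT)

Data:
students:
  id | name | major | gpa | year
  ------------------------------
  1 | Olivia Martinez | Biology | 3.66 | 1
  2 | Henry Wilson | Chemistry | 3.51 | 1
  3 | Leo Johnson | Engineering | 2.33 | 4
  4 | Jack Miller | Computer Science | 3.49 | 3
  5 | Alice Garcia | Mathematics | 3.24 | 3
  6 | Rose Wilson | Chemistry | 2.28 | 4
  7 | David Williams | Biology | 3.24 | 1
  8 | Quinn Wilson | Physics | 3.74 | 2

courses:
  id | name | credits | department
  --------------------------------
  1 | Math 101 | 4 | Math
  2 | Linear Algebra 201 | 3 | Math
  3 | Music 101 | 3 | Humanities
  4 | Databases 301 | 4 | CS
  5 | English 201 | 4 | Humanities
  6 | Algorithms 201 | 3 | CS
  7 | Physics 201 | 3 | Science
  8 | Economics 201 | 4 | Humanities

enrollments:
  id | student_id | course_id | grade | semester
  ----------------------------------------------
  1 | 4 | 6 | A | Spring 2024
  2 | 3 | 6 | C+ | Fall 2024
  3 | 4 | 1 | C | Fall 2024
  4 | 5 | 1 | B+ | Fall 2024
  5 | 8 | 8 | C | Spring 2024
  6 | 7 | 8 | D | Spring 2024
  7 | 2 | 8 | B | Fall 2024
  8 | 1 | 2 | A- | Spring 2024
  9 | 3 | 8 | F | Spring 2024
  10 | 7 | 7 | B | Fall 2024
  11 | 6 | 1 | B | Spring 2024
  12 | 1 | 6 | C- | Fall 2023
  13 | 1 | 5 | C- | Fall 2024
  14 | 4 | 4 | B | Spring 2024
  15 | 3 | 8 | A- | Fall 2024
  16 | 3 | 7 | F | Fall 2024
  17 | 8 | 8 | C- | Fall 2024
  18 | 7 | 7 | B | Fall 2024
SELECT name, major FROM students WHERE major <> 'Computer Science'

Execution result:
name | major
Olivia Martinez | Biology
Henry Wilson | Chemistry
Leo Johnson | Engineering
Alice Garcia | Mathematics
Rose Wilson | Chemistry
David Williams | Biology
Quinn Wilson | Physics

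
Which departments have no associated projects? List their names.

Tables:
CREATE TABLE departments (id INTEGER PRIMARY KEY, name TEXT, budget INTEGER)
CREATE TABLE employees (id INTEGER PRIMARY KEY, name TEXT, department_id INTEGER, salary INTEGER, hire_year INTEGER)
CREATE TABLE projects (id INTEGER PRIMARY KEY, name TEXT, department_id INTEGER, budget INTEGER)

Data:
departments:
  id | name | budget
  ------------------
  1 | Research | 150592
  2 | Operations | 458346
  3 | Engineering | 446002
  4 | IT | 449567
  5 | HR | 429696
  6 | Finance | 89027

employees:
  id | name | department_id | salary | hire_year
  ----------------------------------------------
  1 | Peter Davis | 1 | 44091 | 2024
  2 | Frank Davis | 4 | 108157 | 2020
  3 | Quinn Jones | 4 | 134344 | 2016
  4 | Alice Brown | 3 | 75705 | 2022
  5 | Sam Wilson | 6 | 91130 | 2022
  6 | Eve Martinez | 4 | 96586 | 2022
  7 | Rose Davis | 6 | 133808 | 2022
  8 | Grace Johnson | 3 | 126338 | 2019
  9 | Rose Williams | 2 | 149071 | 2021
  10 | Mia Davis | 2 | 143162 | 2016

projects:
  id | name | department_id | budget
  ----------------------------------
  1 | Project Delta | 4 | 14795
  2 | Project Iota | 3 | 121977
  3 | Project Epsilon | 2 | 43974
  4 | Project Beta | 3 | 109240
SELECT p.name FROM departments p LEFT JOIN projects c ON c.department_id = p.id WHERE c.id IS NULL

Execution result:
name
Research
HR
Finance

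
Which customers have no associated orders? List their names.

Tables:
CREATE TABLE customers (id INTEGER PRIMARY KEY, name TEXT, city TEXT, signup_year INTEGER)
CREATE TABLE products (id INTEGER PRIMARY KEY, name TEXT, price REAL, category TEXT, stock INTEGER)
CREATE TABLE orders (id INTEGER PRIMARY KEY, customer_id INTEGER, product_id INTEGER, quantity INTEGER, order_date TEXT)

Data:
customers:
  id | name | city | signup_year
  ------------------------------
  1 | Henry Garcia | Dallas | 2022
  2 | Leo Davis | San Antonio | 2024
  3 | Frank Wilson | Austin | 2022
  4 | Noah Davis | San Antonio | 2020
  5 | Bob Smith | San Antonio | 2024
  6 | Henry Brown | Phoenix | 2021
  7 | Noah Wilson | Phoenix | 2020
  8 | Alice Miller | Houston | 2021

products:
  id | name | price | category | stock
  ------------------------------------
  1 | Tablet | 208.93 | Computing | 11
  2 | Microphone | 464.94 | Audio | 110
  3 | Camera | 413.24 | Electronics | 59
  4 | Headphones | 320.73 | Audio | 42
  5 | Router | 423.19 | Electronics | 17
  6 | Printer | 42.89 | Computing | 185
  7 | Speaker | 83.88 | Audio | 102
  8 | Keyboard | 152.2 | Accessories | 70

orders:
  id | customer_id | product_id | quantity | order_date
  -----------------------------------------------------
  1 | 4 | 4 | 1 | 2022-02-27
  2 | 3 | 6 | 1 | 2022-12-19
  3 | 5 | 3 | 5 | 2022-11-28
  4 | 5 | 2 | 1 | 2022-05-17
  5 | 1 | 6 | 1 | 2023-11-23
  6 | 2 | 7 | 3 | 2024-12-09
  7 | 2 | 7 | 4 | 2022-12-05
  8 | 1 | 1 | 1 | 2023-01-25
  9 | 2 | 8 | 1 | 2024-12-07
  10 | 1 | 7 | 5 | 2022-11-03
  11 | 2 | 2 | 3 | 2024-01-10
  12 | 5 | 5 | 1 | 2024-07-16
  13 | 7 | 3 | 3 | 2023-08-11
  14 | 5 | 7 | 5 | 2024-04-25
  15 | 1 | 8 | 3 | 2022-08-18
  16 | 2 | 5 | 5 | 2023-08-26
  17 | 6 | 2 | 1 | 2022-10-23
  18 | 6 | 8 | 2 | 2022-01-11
SELECT p.name FROM customers p LEFT JOIN orders c ON c.customer_id = p.id WHERE c.id IS NULL

Execution result:
Alice Miller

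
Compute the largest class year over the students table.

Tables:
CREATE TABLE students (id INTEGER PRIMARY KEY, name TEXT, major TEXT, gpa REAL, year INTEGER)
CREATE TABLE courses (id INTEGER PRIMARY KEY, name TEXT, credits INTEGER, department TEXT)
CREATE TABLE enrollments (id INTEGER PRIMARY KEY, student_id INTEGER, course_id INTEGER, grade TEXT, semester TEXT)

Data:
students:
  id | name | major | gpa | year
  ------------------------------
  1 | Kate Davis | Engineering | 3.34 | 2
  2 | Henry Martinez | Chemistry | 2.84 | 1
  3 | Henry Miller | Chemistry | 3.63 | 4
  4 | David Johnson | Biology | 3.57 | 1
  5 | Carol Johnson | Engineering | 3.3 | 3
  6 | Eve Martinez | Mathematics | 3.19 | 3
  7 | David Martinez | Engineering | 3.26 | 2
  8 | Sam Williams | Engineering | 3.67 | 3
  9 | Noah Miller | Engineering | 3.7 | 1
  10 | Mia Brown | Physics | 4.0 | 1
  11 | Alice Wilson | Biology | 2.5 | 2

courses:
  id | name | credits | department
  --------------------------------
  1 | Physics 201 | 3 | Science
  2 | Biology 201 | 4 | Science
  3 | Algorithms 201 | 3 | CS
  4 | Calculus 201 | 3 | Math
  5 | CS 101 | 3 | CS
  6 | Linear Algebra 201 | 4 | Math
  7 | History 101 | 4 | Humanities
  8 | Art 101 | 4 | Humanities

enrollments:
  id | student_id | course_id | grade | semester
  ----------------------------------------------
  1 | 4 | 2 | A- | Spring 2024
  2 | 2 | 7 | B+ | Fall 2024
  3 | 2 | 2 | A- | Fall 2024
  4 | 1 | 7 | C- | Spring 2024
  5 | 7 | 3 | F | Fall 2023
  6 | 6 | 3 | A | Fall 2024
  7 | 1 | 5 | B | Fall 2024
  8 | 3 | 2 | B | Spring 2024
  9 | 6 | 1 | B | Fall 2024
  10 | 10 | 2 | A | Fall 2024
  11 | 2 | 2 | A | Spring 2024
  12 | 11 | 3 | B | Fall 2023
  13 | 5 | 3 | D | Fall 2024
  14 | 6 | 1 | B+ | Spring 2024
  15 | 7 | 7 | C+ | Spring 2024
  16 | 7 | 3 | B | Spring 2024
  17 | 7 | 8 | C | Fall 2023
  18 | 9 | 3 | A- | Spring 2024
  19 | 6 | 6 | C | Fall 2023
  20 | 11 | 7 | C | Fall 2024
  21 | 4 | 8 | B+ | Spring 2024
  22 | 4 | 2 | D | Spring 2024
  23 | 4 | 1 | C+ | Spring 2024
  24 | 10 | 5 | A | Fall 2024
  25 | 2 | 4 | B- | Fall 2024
SELECT MAX(year) FROM students

Execution result:
4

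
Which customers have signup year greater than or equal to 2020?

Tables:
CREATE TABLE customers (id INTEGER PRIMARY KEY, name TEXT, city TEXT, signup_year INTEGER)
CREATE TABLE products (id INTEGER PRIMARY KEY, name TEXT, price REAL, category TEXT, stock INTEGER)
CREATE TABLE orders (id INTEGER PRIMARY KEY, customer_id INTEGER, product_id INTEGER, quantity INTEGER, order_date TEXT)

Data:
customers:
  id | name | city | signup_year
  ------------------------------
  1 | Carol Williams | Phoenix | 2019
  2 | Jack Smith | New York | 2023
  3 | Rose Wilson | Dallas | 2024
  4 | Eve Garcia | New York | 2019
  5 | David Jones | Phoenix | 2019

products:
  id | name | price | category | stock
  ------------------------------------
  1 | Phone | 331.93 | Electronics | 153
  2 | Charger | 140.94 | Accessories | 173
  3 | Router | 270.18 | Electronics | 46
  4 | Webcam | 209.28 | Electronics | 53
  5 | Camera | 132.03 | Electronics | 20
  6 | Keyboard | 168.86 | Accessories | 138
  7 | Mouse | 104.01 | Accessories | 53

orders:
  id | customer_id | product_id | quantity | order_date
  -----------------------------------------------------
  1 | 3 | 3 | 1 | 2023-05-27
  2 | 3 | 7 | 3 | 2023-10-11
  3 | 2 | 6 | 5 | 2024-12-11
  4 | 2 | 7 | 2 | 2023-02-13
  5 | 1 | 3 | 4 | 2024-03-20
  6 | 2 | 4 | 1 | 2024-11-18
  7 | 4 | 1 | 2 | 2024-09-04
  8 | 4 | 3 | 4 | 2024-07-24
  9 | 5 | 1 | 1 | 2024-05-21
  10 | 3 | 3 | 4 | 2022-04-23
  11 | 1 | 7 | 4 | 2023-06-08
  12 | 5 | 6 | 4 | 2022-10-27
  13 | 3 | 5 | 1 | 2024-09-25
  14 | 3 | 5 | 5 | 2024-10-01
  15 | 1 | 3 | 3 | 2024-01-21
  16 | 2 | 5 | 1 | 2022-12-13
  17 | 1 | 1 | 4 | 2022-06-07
SELECT name, signup_year FROM customers WHERE signup_year >= 2020

Execution result:
name | signup_year
Jack Smith | 2023
Rose Wilson | 2024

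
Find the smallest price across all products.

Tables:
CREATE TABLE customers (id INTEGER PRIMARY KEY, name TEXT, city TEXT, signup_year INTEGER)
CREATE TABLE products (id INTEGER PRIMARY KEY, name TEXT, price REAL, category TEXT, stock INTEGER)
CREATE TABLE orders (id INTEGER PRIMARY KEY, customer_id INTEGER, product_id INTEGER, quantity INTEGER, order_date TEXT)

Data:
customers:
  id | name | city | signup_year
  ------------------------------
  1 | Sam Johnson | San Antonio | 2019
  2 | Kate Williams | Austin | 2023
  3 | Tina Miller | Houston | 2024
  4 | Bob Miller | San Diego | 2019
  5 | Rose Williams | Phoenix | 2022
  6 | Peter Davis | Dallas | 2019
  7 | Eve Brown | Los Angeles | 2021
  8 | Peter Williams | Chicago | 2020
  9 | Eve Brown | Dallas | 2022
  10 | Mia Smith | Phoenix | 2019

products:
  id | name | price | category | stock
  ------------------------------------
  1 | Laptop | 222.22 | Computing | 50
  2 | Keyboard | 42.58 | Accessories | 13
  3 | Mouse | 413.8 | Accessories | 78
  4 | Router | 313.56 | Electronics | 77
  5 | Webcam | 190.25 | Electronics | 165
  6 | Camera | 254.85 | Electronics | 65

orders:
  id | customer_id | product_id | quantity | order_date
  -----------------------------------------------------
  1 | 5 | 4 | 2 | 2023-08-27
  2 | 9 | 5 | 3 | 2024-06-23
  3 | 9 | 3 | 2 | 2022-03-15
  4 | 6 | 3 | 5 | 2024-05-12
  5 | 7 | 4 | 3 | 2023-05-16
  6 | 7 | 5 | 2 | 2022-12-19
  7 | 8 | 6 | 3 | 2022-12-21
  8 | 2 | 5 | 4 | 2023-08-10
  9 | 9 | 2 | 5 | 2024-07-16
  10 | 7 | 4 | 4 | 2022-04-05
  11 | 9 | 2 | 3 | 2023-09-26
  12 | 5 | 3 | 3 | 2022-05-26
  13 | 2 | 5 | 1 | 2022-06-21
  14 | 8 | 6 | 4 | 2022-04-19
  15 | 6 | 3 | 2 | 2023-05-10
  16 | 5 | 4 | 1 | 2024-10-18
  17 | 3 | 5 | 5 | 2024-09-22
SELECT MIN(price) FROM products

Execution result:
42.58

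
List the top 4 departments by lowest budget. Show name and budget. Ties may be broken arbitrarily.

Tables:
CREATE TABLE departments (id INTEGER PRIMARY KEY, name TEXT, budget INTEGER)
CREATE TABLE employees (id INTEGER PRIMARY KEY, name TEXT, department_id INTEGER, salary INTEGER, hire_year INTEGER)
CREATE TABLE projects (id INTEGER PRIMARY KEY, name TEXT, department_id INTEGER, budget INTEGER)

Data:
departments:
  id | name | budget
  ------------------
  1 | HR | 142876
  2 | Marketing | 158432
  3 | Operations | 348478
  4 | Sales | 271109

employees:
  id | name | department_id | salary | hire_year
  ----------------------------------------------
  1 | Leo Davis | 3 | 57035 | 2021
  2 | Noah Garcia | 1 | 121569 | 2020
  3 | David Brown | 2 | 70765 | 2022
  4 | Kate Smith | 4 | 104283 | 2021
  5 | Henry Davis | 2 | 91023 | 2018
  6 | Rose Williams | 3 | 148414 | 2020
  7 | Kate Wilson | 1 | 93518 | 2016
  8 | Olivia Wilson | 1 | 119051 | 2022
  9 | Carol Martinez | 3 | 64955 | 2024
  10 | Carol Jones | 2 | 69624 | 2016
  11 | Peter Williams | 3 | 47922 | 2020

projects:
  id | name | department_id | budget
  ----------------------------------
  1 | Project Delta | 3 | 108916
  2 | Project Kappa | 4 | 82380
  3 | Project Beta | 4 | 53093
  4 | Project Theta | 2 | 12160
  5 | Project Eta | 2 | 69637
SELECT name, budget FROM departments ORDER BY budget ASC LIMIT 4

Execution result:
name | budget
HR | 142876
Marketing | 158432
Sales | 271109
Operations | 348478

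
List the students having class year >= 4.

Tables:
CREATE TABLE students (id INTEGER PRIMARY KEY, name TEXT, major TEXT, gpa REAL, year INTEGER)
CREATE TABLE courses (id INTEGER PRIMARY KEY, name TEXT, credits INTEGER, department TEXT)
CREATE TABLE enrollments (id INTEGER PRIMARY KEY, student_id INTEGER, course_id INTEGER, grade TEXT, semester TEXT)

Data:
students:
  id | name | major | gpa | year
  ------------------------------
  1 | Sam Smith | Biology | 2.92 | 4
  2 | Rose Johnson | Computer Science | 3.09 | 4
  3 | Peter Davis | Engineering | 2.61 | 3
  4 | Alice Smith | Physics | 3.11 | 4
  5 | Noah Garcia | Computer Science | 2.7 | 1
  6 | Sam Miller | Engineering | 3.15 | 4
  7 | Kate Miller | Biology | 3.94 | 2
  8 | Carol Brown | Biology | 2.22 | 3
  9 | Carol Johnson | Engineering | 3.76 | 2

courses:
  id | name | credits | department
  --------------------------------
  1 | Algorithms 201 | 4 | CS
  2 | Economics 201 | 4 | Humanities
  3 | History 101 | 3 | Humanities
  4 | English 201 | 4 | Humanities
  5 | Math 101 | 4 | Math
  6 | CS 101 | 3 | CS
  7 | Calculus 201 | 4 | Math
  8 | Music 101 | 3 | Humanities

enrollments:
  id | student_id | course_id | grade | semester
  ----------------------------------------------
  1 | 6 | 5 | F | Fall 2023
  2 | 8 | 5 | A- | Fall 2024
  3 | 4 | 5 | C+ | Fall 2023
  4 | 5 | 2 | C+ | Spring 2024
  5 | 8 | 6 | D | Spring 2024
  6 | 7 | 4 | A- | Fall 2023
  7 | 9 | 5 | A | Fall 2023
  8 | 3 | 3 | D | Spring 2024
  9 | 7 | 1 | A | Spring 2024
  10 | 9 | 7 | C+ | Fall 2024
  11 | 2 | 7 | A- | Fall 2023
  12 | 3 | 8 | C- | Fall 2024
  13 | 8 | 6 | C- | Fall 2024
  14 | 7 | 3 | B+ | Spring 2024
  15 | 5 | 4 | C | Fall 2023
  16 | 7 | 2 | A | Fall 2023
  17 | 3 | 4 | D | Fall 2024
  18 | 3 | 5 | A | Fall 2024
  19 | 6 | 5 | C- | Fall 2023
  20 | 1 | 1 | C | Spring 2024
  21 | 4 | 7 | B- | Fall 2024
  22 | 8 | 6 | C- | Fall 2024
SELECT name, year FROM students WHERE year >= 4

Execution result:
name | year
Sam Smith | 4
Rose Johnson | 4
Alice Smith | 4
Sam Miller | 4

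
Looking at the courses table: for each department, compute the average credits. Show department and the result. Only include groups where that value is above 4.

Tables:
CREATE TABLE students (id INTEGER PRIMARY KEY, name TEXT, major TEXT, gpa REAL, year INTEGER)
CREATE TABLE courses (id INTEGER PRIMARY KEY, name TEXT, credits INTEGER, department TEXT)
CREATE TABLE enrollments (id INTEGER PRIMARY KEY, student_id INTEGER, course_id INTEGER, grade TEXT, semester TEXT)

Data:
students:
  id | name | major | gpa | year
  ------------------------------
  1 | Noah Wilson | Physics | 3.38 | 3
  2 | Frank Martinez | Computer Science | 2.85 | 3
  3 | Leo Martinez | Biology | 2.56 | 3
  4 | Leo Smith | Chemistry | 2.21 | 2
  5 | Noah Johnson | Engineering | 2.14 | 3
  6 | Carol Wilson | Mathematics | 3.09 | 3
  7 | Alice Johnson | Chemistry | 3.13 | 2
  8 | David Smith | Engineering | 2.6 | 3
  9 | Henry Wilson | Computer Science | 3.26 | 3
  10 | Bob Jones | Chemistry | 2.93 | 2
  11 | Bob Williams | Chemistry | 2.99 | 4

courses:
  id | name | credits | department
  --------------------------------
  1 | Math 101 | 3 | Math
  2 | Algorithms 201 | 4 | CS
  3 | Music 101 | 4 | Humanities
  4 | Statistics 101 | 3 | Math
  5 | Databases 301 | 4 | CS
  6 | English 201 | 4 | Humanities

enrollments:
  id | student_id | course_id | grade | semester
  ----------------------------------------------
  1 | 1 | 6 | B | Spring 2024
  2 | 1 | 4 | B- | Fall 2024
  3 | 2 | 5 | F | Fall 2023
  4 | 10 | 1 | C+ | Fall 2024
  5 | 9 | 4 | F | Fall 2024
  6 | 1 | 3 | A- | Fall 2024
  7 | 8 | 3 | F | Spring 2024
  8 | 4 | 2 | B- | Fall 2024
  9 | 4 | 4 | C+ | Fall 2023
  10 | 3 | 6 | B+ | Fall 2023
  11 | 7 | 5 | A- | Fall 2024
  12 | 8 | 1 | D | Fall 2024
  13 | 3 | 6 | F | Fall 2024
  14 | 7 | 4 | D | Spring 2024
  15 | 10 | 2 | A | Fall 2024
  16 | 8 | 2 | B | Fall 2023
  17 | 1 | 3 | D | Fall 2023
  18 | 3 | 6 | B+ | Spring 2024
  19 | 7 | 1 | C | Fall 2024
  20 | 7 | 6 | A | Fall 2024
SELECT department, AVG(credits) AS avg_credits FROM courses GROUP BY department HAVING AVG(credits) > 4

Execution result:
(no rows)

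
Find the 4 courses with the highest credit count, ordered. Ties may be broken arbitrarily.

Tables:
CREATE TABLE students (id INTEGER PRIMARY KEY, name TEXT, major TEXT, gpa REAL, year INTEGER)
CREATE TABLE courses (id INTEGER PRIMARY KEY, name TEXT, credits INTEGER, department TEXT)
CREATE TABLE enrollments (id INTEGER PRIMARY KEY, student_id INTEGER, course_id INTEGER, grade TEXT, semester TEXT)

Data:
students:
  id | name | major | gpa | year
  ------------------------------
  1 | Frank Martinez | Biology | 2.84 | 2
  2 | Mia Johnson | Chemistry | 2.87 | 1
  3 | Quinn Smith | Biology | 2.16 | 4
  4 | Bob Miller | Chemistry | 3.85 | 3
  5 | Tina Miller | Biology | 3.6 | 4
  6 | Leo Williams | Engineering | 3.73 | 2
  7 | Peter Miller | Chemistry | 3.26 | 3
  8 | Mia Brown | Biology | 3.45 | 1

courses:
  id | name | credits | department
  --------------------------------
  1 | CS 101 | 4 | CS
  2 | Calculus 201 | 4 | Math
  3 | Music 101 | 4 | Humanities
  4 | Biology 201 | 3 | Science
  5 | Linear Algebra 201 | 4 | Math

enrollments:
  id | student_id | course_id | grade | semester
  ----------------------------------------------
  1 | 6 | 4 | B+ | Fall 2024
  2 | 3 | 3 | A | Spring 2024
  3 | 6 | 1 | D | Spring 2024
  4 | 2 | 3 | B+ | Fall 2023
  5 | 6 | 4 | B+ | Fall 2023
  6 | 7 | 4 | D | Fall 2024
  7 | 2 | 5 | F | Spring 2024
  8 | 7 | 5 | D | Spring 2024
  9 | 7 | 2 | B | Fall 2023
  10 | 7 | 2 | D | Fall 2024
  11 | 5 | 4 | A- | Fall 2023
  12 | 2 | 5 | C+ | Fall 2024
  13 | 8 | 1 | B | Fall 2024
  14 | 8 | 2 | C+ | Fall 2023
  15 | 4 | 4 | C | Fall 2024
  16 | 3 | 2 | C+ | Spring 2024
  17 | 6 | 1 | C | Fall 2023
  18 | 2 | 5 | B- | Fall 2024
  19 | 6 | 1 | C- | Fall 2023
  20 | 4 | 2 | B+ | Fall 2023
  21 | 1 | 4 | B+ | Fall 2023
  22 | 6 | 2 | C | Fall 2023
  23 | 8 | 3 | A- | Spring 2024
SELECT name, credits FROM courses ORDER BY credits DESC LIMIT 4

Execution result:
name | credits
CS 101 | 4
Calculus 201 | 4
Music 101 | 4
Linear Algebra 201 | 4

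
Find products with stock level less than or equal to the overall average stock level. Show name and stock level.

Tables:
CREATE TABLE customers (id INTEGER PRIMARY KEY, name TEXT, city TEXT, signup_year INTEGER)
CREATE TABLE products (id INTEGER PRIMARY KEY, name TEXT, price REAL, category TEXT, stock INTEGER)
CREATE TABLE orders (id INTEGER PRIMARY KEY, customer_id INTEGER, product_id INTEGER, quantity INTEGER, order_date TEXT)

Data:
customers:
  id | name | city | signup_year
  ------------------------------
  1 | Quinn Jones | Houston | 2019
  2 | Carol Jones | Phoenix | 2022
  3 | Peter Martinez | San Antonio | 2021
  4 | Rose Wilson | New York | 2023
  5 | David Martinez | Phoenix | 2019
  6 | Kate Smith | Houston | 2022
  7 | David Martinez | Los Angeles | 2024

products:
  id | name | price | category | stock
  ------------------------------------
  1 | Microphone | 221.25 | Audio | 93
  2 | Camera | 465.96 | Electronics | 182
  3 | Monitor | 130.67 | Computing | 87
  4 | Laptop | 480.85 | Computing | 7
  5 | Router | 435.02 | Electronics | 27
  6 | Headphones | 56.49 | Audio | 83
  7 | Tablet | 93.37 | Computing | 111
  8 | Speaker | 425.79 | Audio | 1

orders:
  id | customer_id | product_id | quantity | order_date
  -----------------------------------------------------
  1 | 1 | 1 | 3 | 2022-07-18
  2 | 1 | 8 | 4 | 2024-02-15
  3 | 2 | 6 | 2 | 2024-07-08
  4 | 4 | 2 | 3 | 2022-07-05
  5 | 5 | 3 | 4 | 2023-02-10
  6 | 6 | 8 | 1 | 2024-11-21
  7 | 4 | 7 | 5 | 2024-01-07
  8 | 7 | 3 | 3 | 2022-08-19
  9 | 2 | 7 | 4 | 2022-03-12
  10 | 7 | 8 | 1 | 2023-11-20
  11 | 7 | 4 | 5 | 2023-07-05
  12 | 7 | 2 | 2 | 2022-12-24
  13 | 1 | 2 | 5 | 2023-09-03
SELECT name, stock FROM products WHERE stock <= (SELECT AVG(stock) FROM products)

Execution result:
name | stock
Laptop | 7
Router | 27
Speaker | 1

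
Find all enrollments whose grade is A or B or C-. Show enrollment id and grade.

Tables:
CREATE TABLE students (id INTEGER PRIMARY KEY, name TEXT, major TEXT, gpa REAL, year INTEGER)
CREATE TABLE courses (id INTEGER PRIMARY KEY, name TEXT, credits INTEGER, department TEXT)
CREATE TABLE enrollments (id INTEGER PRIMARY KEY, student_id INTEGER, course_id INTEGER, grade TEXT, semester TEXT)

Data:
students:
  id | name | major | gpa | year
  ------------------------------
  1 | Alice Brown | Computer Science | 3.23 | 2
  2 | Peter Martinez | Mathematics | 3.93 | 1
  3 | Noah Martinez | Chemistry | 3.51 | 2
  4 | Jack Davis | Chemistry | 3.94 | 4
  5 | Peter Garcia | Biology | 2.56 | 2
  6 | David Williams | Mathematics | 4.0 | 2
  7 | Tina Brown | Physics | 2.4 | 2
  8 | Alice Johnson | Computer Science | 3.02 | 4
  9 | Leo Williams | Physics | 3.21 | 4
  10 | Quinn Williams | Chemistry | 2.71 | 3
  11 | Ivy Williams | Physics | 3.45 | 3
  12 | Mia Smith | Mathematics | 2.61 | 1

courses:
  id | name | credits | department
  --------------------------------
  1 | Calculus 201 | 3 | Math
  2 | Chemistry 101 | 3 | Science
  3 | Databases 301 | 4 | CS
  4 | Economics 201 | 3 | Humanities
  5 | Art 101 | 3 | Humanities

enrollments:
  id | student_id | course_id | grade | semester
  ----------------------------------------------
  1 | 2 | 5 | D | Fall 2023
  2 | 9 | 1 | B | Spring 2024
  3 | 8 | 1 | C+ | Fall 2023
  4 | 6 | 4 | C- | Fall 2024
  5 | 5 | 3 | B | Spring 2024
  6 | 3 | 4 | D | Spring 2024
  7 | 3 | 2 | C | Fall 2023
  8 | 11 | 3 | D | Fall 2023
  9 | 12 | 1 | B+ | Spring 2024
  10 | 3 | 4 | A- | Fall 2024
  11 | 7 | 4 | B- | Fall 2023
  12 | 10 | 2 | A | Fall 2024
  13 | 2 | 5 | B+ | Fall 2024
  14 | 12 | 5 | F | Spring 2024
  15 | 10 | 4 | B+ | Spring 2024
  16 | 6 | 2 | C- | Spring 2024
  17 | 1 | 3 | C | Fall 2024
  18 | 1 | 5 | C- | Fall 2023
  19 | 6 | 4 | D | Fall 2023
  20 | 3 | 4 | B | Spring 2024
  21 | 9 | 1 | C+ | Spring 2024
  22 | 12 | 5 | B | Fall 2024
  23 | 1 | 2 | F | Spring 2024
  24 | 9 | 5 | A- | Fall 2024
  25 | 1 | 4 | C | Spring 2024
SELECT id, grade FROM enrollments WHERE grade IN ('A', 'B', 'C-')

Execution result:
id | grade
2 | B
4 | C-
5 | B
12 | A
16 | C-
18 | C-
20 | B
22 | B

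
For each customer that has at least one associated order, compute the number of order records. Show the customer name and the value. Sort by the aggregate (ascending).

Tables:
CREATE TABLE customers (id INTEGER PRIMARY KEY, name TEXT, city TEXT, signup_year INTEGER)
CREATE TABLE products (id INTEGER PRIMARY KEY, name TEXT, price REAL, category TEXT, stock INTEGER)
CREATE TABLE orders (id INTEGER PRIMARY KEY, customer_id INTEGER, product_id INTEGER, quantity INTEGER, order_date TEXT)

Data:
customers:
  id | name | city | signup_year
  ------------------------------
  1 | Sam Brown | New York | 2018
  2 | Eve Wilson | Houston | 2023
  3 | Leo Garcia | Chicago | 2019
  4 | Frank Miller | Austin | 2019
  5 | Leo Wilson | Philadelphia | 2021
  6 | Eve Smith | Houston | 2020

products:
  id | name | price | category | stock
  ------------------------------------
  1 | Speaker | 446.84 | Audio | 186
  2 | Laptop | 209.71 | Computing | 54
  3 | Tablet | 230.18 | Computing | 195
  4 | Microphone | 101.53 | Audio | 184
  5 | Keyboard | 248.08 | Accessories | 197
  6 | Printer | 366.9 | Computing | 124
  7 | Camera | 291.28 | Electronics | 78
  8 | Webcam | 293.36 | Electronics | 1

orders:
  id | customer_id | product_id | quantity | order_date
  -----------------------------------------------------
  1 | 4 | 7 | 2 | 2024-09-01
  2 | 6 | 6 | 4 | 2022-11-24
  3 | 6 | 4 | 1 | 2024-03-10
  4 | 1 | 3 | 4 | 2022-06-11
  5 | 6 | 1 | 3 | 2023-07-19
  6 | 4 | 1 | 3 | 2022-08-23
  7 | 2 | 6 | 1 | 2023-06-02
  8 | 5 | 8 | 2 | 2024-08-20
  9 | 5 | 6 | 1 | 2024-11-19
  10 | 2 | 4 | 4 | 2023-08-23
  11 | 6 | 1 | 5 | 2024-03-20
SELECT p.name, COUNT(*) AS n FROM orders c JOIN customers p ON c.customer_id = p.id GROUP BY p.id, p.name ORDER BY n ASC

Execution result:
name | n
Sam Brown | 1
Eve Wilson | 2
Frank Miller | 2
Leo Wilson | 2
Eve Smith | 4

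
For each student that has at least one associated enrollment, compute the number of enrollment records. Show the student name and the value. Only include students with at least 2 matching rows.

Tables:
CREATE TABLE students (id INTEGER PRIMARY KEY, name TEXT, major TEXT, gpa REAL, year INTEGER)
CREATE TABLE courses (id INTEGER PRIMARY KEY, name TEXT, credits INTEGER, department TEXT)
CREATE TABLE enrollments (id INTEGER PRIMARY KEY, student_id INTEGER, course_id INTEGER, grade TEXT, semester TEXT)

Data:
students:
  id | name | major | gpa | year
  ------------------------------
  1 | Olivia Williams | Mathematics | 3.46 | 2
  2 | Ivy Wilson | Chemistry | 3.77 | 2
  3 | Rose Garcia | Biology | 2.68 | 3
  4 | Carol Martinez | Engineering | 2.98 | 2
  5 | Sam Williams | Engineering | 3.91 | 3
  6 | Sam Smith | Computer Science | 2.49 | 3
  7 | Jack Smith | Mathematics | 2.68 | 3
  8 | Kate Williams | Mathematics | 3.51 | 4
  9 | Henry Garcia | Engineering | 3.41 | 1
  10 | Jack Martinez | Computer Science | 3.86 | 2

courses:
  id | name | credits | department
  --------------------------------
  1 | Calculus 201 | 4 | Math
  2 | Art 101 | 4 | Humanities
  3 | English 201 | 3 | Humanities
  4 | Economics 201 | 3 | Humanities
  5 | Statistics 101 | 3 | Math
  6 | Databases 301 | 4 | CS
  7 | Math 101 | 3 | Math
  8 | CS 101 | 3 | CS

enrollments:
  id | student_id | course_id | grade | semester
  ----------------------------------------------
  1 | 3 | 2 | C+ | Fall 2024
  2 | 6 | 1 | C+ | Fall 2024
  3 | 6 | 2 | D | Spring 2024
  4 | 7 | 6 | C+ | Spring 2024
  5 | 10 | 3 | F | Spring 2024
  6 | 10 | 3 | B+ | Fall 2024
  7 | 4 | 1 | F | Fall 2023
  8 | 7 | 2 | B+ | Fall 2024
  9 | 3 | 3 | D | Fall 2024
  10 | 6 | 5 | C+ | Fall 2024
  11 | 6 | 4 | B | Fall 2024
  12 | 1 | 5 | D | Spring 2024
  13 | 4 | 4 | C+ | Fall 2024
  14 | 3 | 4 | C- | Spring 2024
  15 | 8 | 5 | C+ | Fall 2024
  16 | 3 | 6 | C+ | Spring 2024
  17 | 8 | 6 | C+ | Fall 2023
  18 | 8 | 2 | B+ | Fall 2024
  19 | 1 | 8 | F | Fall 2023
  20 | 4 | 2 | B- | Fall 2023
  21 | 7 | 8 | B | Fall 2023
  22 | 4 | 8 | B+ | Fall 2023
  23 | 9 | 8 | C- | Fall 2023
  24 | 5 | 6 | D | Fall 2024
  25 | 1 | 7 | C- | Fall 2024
SELECT p.name, COUNT(*) AS n FROM enrollments c JOIN students p ON c.student_id = p.id GROUP BY p.id, p.name HAVING COUNT(*) >= 2

Execution result:
name | n
Olivia Williams | 3
Rose Garcia | 4
Carol Martinez | 4
Sam Smith | 4
Jack Smith | 3
Kate Williams | 3
Jack Martinez | 2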